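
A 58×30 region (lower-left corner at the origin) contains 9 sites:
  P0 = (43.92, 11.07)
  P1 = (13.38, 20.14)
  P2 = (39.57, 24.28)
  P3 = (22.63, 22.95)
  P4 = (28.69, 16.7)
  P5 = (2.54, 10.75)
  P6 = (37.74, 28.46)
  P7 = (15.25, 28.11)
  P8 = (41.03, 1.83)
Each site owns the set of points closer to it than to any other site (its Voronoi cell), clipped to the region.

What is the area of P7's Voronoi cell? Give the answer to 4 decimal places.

1. box [0,58]×[0,30]: [(0, 0) (58, 0) (58, 30) (0, 30)]
2. ⊥bis P7·P0 via (29.585,19.59): [(0, 0) (17.9417, 0) (35.7722, 30) (0, 30)]  |A|=805.7081
3. ⊥bis P7·P1 via (14.315,24.125): [(0, 27.4837) (30.0817, 20.4257) (35.7722, 30) (0, 30)]  |A|=209.0942
4. ⊥bis P7·P2 via (27.41,26.195): [(0, 27.4837) (26.629, 21.2358) (28.0092, 30) (0, 30)]  |A|=156.2426
5. ⊥bis P7·P3 via (18.94,25.53): [(0, 27.4837) (17.4443, 23.3908) (22.0654, 30) (0, 30)]  |A|=94.8648
6. ⊥bis P7·P4 via (21.97,22.405): [(0, 27.4837) (17.4443, 23.3908) (22.0654, 30) (0, 30)]  |A|=94.8648
7. ⊥bis P7·P5 via (8.895,19.43): [(0, 27.4837) (17.4443, 23.3908) (22.0654, 30) (0, 30)]  |A|=94.8648
8. ⊥bis P7·P6 via (26.495,28.285): [(0, 27.4837) (17.4443, 23.3908) (22.0654, 30) (0, 30)]  |A|=94.8648
9. ⊥bis P7·P8 via (28.14,14.97): [(0, 27.4837) (17.4443, 23.3908) (22.0654, 30) (0, 30)]  |A|=94.8648
10. canonical 4-gon: [(0, 27.4837) (17.4443, 23.3908) (22.0654, 30) (0, 30)]
11. shoelace: 94.8648

Area of P7's cell: 94.8648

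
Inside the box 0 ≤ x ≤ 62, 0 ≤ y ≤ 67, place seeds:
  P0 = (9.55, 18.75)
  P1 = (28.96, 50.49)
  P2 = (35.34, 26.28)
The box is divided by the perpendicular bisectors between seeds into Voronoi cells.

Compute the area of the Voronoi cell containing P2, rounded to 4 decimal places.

Area of P2's cell: 1573.3319

1. box [0,62]×[0,67]: [(0, 0) (62, 0) (62, 67) (0, 67)]
2. ⊥bis P2·P0 via (22.445,22.515): [(29.0188, 0) (62, 0) (62, 67) (9.4566, 67)]  |A|=2865.0761
3. ⊥bis P2·P1 via (32.15,38.385): [(18.8358, 34.8763) (29.0188, 0) (62, 0) (62, 46.2513)]  |A|=1573.3319
4. canonical 4-gon: [(18.8358, 34.8763) (29.0188, 0) (62, 0) (62, 46.2513)]
5. shoelace: 1573.3319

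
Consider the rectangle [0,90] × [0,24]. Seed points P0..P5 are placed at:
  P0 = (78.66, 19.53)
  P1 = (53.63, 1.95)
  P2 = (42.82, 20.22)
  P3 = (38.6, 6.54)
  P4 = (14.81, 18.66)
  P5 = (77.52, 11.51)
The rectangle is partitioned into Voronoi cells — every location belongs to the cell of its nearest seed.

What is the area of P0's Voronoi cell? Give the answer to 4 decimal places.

1. box [0,90]×[0,24]: [(0, 0) (90, 0) (90, 24) (0, 24)]
2. ⊥bis P0·P1 via (66.145,10.74): [(73.6883, 0) (90, 0) (90, 24) (56.8317, 24)]  |A|=593.7593
3. ⊥bis P0·P2 via (60.74,19.875): [(60.713, 18.4739) (73.6883, 0) (90, 0) (90, 24) (60.8194, 24)]  |A|=582.7412
4. ⊥bis P0·P3 via (58.63,13.035): [(60.713, 18.4739) (73.6883, 0) (90, 0) (90, 24) (60.8194, 24)]  |A|=582.7412
5. ⊥bis P0·P4 via (46.735,19.095): [(60.713, 18.4739) (73.6883, 0) (90, 0) (90, 24) (60.8194, 24)]  |A|=582.7412
6. ⊥bis P0·P5 via (78.09,15.52): [(60.713, 18.4739) (61.0906, 17.9364) (90, 13.8271) (90, 24) (60.8194, 24)]  |A|=236.5888
7. canonical 5-gon: [(60.713, 18.4739) (61.0906, 17.9364) (90, 13.8271) (90, 24) (60.8194, 24)]
8. shoelace: 236.5888

Area of P0's cell: 236.5888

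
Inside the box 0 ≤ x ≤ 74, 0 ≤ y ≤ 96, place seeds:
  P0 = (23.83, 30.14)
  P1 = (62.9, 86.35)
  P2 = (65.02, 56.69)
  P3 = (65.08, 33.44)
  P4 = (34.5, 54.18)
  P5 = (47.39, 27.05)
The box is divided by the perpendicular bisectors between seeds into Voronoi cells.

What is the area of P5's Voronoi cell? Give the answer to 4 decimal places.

Area of P5's cell: 1051.0352

1. box [0,74]×[0,96]: [(0, 0) (74, 0) (74, 96) (0, 96)]
2. ⊥bis P5·P0 via (35.61,28.595): [(31.8596, 0) (74, 0) (74, 96) (44.4505, 96)]  |A|=3441.1149
3. ⊥bis P5·P1 via (55.145,56.7): [(39.8217, 60.7078) (31.8596, 0) (74, 0) (74, 51.7684)]  |A|=2163.8025
4. ⊥bis P5·P2 via (56.205,41.87): [(38.7155, 52.2729) (31.8596, 0) (74, 0) (74, 31.2855)]  |A|=1653.3451
5. ⊥bis P5·P3 via (56.235,30.245): [(50.8949, 45.0285) (38.7155, 52.2729) (31.8596, 0) (67.1601, 0)]  |A|=1137.9238
6. ⊥bis P5·P4 via (40.945,40.615): [(50.8949, 45.0285) (50.6015, 45.203) (36.9367, 38.7106) (31.8596, 0) (67.1601, 0)]  |A|=1051.0352
7. canonical 5-gon: [(50.8949, 45.0285) (50.6015, 45.203) (36.9367, 38.7106) (31.8596, 0) (67.1601, 0)]
8. shoelace: 1051.0352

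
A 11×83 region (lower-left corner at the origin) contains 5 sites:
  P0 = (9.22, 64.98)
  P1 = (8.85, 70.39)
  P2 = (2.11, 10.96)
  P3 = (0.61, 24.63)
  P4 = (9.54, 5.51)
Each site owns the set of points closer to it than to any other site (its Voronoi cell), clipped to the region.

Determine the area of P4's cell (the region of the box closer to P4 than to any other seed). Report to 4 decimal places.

1. box [0,11]×[0,83]: [(0, 0) (11, 0) (11, 83) (0, 83)]
2. ⊥bis P4·P0 via (9.38,35.245): [(0, 35.1945) (0, 0) (11, 0) (11, 35.2537)]  |A|=387.4653
3. ⊥bis P4·P1 via (9.195,37.95): [(0, 35.1945) (0, 0) (11, 0) (11, 35.2537)]  |A|=387.4653
4. ⊥bis P4·P2 via (5.825,8.235): [(0, 0.2938) (0, 0) (11, 0) (11, 15.2901)]  |A|=85.7112
5. ⊥bis P4·P3 via (5.075,15.07): [(0, 0.2938) (0, 0) (11, 0) (11, 15.2901)]  |A|=85.7112
6. canonical 4-gon: [(0, 0.2938) (0, 0) (11, 0) (11, 15.2901)]
7. shoelace: 85.7112

Area of P4's cell: 85.7112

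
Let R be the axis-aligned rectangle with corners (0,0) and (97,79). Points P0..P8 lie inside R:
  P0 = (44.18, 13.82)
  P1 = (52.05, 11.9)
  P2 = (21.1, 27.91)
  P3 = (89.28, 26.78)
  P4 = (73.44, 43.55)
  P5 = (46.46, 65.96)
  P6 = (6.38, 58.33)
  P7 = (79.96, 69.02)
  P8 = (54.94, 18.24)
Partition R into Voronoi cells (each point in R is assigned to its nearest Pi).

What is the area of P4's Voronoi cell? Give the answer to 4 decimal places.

1. box [0,97]×[0,79]: [(0, 0) (97, 0) (97, 79) (0, 79)]
2. ⊥bis P4·P0 via (58.81,28.685): [(87.9558, 0) (97, 0) (97, 79) (7.6868, 79)]  |A|=3885.1189
3. ⊥bis P4·P1 via (62.745,27.725): [(53.299, 34.1089) (97, 4.5745) (97, 79) (7.6868, 79)]  |A|=3630.92
4. ⊥bis P4·P2 via (47.27,35.73): [(45.4445, 41.8392) (53.299, 34.1089) (97, 4.5745) (97, 79) (34.3403, 79)]  |A|=3135.6886
5. ⊥bis P4·P3 via (81.36,35.165): [(45.4445, 41.8392) (53.299, 34.1089) (69.0045, 23.4947) (97, 49.9377) (97, 79) (34.3403, 79)]  |A|=2500.7053
6. ⊥bis P4·P5 via (59.95,54.755): [(47.5229, 39.7937) (53.299, 34.1089) (69.0045, 23.4947) (97, 49.9377) (97, 79) (80.0883, 79)]  |A|=1576.6387
7. ⊥bis P4·P6 via (39.91,50.94): [(47.5229, 39.7937) (53.299, 34.1089) (69.0045, 23.4947) (97, 49.9377) (97, 79) (80.0883, 79)]  |A|=1576.6387
8. ⊥bis P4·P7 via (76.7,56.285): [(63.935, 59.5527) (47.5229, 39.7937) (53.299, 34.1089) (69.0045, 23.4947) (97, 49.9377) (97, 51.0885)]  |A|=950.7474
9. ⊥bis P4·P8 via (64.19,30.895): [(63.935, 59.5527) (49.2201, 41.837) (71.321, 25.6827) (97, 49.9377) (97, 51.0885)]  |A|=858.0922
10. canonical 5-gon: [(63.935, 59.5527) (49.2201, 41.837) (71.321, 25.6827) (97, 49.9377) (97, 51.0885)]
11. shoelace: 858.0922

Area of P4's cell: 858.0922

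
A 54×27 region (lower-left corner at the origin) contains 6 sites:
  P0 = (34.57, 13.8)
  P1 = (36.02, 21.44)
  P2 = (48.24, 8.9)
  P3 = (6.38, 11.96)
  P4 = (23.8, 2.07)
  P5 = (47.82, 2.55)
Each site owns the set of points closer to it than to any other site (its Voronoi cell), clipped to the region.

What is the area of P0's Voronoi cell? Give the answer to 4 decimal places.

Area of P0's cell: 224.3215

1. box [0,54]×[0,27]: [(0, 0) (54, 0) (54, 27) (0, 27)]
2. ⊥bis P0·P1 via (35.295,17.62): [(0, 24.3187) (0, 0) (54, 0) (54, 14.07)]  |A|=1036.4929
3. ⊥bis P0·P2 via (41.405,11.35): [(43.1201, 16.1349) (0, 24.3187) (0, 0) (37.3366, 0)]  |A|=825.5224
4. ⊥bis P0·P3 via (20.475,12.88): [(43.1201, 16.1349) (19.9758, 20.5274) (21.3157, 0) (37.3366, 0)]  |A|=363.8513
5. ⊥bis P0·P4 via (29.185,7.935): [(37.4581, 0.339) (43.1201, 16.1349) (19.9758, 20.5274) (20.2631, 16.1267)]  |A|=230.7953
6. ⊥bis P0·P5 via (41.195,8.175): [(35.8193, 1.8436) (39.5889, 6.2833) (43.1201, 16.1349) (19.9758, 20.5274) (20.2631, 16.1267)]  |A|=224.3215
7. canonical 5-gon: [(35.8193, 1.8436) (39.5889, 6.2833) (43.1201, 16.1349) (19.9758, 20.5274) (20.2631, 16.1267)]
8. shoelace: 224.3215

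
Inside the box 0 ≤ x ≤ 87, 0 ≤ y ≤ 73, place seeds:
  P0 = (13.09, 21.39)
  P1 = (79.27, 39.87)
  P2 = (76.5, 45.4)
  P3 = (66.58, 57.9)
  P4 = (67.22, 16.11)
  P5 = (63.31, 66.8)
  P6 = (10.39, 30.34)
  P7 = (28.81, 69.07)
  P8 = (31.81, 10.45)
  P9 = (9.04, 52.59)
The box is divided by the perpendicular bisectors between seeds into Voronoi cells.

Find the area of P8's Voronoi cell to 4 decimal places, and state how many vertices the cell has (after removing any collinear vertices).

1. box [0,87]×[0,73]: [(0, 0) (87, 0) (87, 73) (0, 73)]
2. ⊥bis P8·P0 via (22.45,15.92): [(13.1463, 0) (87, 0) (87, 73) (55.8076, 73)]  |A|=3834.1799
3. ⊥bis P8·P1 via (55.54,25.16): [(41.2869, 48.1529) (13.1463, 0) (71.1364, 0)]  |A|=1396.1952
4. ⊥bis P8·P2 via (54.155,27.925): [(52.5684, 29.9538) (40.0248, 45.9931) (13.1463, 0) (71.1364, 0)]  |A|=1372.5274
5. ⊥bis P8·P3 via (49.195,34.175): [(52.5684, 29.9538) (49.364, 34.0511) (37.9386, 42.4234) (13.1463, 0) (71.1364, 0)]  |A|=1343.4016
6. ⊥bis P8·P4 via (49.515,13.28): [(45.7745, 36.6815) (37.9386, 42.4234) (13.1463, 0) (51.6377, 0)]  |A|=943.3491
7. ⊥bis P8·P5 via (47.56,38.625): [(45.7745, 36.6815) (37.9386, 42.4234) (13.1463, 0) (51.6377, 0)]  |A|=943.3491
8. ⊥bis P8·P6 via (21.1,20.395): [(45.7745, 36.6815) (40.0906, 40.8464) (31.7981, 31.9161) (13.1463, 0) (51.6377, 0)]  |A|=927.2016
9. ⊥bis P8·P7 via (30.31,39.76): [(45.7745, 36.6815) (40.838, 40.2988) (39.5194, 40.2313) (31.7981, 31.9161) (13.1463, 0) (51.6377, 0)]  |A|=926.8154
10. ⊥bis P8·P9 via (20.425,31.52): [(45.7745, 36.6815) (40.838, 40.2988) (39.5194, 40.2313) (31.7981, 31.9161) (13.1463, 0) (51.6377, 0)]  |A|=926.8154
11. canonical 6-gon: [(45.7745, 36.6815) (40.838, 40.2988) (39.5194, 40.2313) (31.7981, 31.9161) (13.1463, 0) (51.6377, 0)]
12. shoelace: 926.8154

Area of P8's cell: 926.8154 (6 vertices)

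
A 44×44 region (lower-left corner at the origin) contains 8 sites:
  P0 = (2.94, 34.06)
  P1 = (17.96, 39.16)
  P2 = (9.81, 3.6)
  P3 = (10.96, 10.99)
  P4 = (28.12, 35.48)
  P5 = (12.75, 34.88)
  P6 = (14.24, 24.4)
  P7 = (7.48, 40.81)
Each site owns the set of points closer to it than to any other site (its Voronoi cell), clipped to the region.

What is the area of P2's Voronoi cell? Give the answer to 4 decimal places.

1. box [0,44]×[0,44]: [(0, 0) (44, 0) (44, 44) (0, 44)]
2. ⊥bis P2·P0 via (6.375,18.83): [(0, 17.3922) (0, 0) (44, 0) (44, 27.316)]  |A|=983.5799
3. ⊥bis P2·P1 via (13.885,21.38): [(15.7678, 20.9485) (0, 17.3922) (0, 0) (44, 0) (44, 14.4779)]  |A|=802.3567
4. ⊥bis P2·P3 via (10.385,7.295): [(0, 8.9111) (0, 0) (44, 0) (44, 2.064)]  |A|=241.451
5. ⊥bis P2·P4 via (18.965,19.54): [(0, 8.9111) (0, 0) (44, 0) (44, 2.064)]  |A|=241.451
6. ⊥bis P2·P5 via (11.28,19.24): [(0, 8.9111) (0, 0) (44, 0) (44, 2.064)]  |A|=241.451
7. ⊥bis P2·P6 via (12.025,14): [(0, 8.9111) (0, 0) (44, 0) (44, 2.064)]  |A|=241.451
8. ⊥bis P2·P7 via (8.645,22.205): [(0, 8.9111) (0, 0) (44, 0) (44, 2.064)]  |A|=241.451
9. canonical 4-gon: [(0, 8.9111) (0, 0) (44, 0) (44, 2.064)]
10. shoelace: 241.451

Area of P2's cell: 241.4510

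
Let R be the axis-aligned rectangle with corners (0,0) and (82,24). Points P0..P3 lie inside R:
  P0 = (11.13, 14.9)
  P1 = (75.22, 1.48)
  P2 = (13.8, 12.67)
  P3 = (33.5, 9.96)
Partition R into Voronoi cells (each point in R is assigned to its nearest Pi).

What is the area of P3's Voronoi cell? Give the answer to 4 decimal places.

1. box [0,82]×[0,24]: [(0, 0) (82, 0) (82, 24) (0, 24)]
2. ⊥bis P3·P0 via (22.315,12.43): [(19.5701, 0) (82, 0) (82, 24) (24.87, 24)]  |A|=1434.719
3. ⊥bis P3·P1 via (54.36,5.72): [(19.5701, 0) (53.1974, 0) (58.0756, 24) (24.87, 24)]  |A|=801.9943
4. ⊥bis P3·P2 via (23.65,11.315): [(22.0935, 0) (53.1974, 0) (58.0756, 24) (25.395, 24)]  |A|=765.4138
5. canonical 4-gon: [(22.0935, 0) (53.1974, 0) (58.0756, 24) (25.395, 24)]
6. shoelace: 765.4138

Area of P3's cell: 765.4138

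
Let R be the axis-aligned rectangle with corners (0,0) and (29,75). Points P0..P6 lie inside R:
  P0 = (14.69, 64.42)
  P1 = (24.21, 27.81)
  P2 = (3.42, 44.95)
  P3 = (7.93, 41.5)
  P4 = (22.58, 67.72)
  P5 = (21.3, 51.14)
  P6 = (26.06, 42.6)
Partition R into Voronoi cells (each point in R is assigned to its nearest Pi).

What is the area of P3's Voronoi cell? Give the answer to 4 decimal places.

Area of P3's cell: 320.7075

1. box [0,29]×[0,75]: [(0, 0) (29, 0) (29, 75) (0, 75)]
2. ⊥bis P3·P0 via (11.31,52.96): [(0, 56.2958) (0, 0) (29, 0) (29, 47.7425)]  |A|=1508.5552
3. ⊥bis P3·P1 via (16.07,34.655): [(27.4579, 48.1974) (0, 56.2958) (0, 15.5447)]  |A|=559.4687
4. ⊥bis P3·P2 via (5.675,43.225): [(27.4579, 48.1974) (12.7884, 52.524) (0, 35.8064) (0, 15.5447)]  |A|=428.4555
5. ⊥bis P3·P4 via (15.255,54.61): [(27.2259, 47.9215) (25.9206, 48.6508) (12.7884, 52.524) (0, 35.8064) (0, 15.5447)]  |A|=428.1908
6. ⊥bis P3·P5 via (14.615,46.32): [(19.8148, 39.1083) (11.426, 50.7429) (0, 35.8064) (0, 15.5447)]  |A|=329.859
7. ⊥bis P3·P6 via (16.995,42.05): [(17.3512, 36.1786) (16.9308, 43.1082) (11.426, 50.7429) (0, 35.8064) (0, 15.5447)]  |A|=320.7075
8. canonical 5-gon: [(17.3512, 36.1786) (16.9308, 43.1082) (11.426, 50.7429) (0, 35.8064) (0, 15.5447)]
9. shoelace: 320.7075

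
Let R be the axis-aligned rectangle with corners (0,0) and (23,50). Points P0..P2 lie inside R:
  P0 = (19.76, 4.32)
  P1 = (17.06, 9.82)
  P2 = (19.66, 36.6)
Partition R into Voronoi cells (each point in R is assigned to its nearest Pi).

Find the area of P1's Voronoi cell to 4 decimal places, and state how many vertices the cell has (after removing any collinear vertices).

1. box [0,23]×[0,50]: [(0, 0) (23, 0) (23, 50) (0, 50)]
2. ⊥bis P1·P0 via (18.41,7.07): [(0, 0) (4.0081, 0) (23, 9.3233) (23, 50) (0, 50)]  |A|=1061.4669
3. ⊥bis P1·P2 via (18.36,23.21): [(0, 24.9925) (0, 0) (4.0081, 0) (23, 9.3233) (23, 22.7595)]  |A|=460.6153
4. canonical 5-gon: [(0, 24.9925) (0, 0) (4.0081, 0) (23, 9.3233) (23, 22.7595)]
5. shoelace: 460.6153

Area of P1's cell: 460.6153 (5 vertices)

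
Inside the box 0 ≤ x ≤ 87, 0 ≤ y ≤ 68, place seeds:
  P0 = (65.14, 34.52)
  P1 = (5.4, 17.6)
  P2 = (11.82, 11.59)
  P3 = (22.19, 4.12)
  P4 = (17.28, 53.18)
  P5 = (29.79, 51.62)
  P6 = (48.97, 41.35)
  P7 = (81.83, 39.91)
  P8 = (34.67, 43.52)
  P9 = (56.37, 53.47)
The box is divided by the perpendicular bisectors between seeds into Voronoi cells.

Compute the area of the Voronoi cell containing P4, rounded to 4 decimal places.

Area of P4's cell: 742.8501

1. box [0,87]×[0,68]: [(0, 0) (87, 0) (87, 68) (0, 68)]
2. ⊥bis P4·P0 via (41.21,43.85): [(0, 0) (24.1134, 0) (50.6258, 68) (0, 68)]  |A|=2541.1336
3. ⊥bis P4·P1 via (11.34,35.39): [(0, 39.1764) (34.8509, 27.5398) (50.6258, 68) (0, 68)]  |A|=1526.4281
4. ⊥bis P4·P2 via (14.55,32.385): [(0, 39.1764) (24.0913, 31.1324) (35.6595, 29.6137) (50.6258, 68) (0, 68)]  |A|=1513.8185
5. ⊥bis P4·P3 via (19.735,28.65): [(0, 39.1764) (24.0913, 31.1324) (32.9363, 29.9712) (35.9151, 30.2693) (50.6258, 68) (0, 68)]  |A|=1512.8802
6. ⊥bis P4·P5 via (23.535,52.4): [(0, 39.1764) (21.0112, 32.1608) (25.4803, 68) (0, 68)]  |A|=759.4058
7. ⊥bis P4·P6 via (33.125,47.265): [(0, 39.1764) (21.0112, 32.1608) (25.4803, 68) (0, 68)]  |A|=759.4058
8. ⊥bis P4·P7 via (49.555,46.545): [(0, 39.1764) (21.0112, 32.1608) (25.4803, 68) (0, 68)]  |A|=759.4058
9. ⊥bis P4·P8 via (25.975,48.35): [(0, 39.1764) (17.6124, 33.2957) (22.1775, 41.5137) (25.4803, 68) (0, 68)]  |A|=742.8501
10. ⊥bis P4·P9 via (36.825,53.325): [(0, 39.1764) (17.6124, 33.2957) (22.1775, 41.5137) (25.4803, 68) (0, 68)]  |A|=742.8501
11. canonical 5-gon: [(0, 39.1764) (17.6124, 33.2957) (22.1775, 41.5137) (25.4803, 68) (0, 68)]
12. shoelace: 742.8501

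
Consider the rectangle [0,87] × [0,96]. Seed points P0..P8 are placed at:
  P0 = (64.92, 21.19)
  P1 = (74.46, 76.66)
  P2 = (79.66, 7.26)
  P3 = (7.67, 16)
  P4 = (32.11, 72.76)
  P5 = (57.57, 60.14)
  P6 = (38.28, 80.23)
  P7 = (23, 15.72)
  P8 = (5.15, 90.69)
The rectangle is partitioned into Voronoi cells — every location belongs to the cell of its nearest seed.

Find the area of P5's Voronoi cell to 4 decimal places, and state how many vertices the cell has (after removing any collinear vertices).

1. box [0,87]×[0,96]: [(0, 0) (87, 0) (87, 96) (0, 96)]
2. ⊥bis P5·P0 via (61.245,40.665): [(0, 29.1079) (87, 45.5251) (87, 96) (0, 96)]  |A|=5105.4682
3. ⊥bis P5·P1 via (66.015,68.4): [(0, 29.1079) (87, 45.5251) (87, 46.945) (39.0196, 96) (0, 96)]  |A|=3928.6294
4. ⊥bis P5·P2 via (68.615,33.7): [(0, 29.1079) (87, 45.5251) (87, 46.945) (39.0196, 96) (0, 96)]  |A|=3928.6294
5. ⊥bis P5·P3 via (32.62,38.07): [(0, 74.9467) (34.7475, 35.6648) (87, 45.5251) (87, 46.945) (39.0196, 96) (0, 96)]  |A|=3132.2358
6. ⊥bis P5·P4 via (44.84,66.45): [(31.4361, 39.4084) (34.7475, 35.6648) (87, 45.5251) (87, 46.945) (52.6033, 82.112)]  |A|=1260.2068
7. ⊥bis P5·P6 via (47.925,70.185): [(45.571, 67.9247) (31.4361, 39.4084) (34.7475, 35.6648) (87, 45.5251) (87, 46.945) (56.3535, 78.2779)]  |A|=1220.1229
8. ⊥bis P5·P7 via (40.285,37.93): [(45.571, 67.9247) (33.3706, 43.3112) (41.5469, 36.9479) (87, 45.5251) (87, 46.945) (56.3535, 78.2779)]  |A|=1183.1613
9. ⊥bis P5·P8 via (31.36,75.415): [(45.571, 67.9247) (33.3706, 43.3112) (41.5469, 36.9479) (87, 45.5251) (87, 46.945) (56.3535, 78.2779)]  |A|=1183.1613
10. canonical 6-gon: [(45.571, 67.9247) (33.3706, 43.3112) (41.5469, 36.9479) (87, 45.5251) (87, 46.945) (56.3535, 78.2779)]
11. shoelace: 1183.1613

Area of P5's cell: 1183.1613 (6 vertices)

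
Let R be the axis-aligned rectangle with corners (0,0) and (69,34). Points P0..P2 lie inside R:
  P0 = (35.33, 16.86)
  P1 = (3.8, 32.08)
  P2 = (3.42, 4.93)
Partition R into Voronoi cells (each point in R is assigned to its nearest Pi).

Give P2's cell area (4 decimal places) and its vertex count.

Area of P2's cell: 368.8147 (4 vertices)

1. box [0,69]×[0,34]: [(0, 0) (69, 0) (69, 34) (0, 34)]
2. ⊥bis P2·P0 via (19.375,10.895): [(0, 0) (23.4482, 0) (10.7369, 34) (0, 34)]  |A|=581.1471
3. ⊥bis P2·P1 via (3.61,18.505): [(0, 18.5555) (0, 0) (23.4482, 0) (16.5979, 18.3232)]  |A|=368.8147
4. canonical 4-gon: [(0, 18.5555) (0, 0) (23.4482, 0) (16.5979, 18.3232)]
5. shoelace: 368.8147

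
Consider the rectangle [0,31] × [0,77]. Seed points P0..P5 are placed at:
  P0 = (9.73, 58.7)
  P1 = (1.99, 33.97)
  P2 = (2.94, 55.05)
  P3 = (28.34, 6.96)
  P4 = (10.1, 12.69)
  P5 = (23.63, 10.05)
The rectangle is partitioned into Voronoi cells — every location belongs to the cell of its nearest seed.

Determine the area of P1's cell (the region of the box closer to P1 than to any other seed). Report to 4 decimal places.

1. box [0,31]×[0,77]: [(0, 0) (31, 0) (31, 77) (0, 77)]
2. ⊥bis P1·P0 via (5.86,46.335): [(0, 48.1691) (0, 0) (31, 0) (31, 38.4667)]  |A|=1342.854
3. ⊥bis P1·P2 via (2.465,44.51): [(13.243, 44.0243) (0, 44.6211) (0, 0) (31, 0) (31, 38.4667)]  |A|=1319.3611
4. ⊥bis P1·P3 via (15.165,20.465): [(13.243, 44.0243) (0, 44.6211) (0, 5.6706) (31, 35.9131) (31, 38.4667)]  |A|=674.8149
5. ⊥bis P1·P4 via (6.045,23.33): [(13.243, 44.0243) (0, 44.6211) (0, 21.0262) (25.8314, 30.8708) (31, 35.9131) (31, 38.4667)]  |A|=476.486
6. ⊥bis P1·P5 via (12.81,22.01): [(13.243, 44.0243) (0, 44.6211) (0, 21.0262) (20.2554, 28.7457) (31, 38.4662) (31, 38.4667)]  |A|=454.2037
7. canonical 6-gon: [(13.243, 44.0243) (0, 44.6211) (0, 21.0262) (20.2554, 28.7457) (31, 38.4662) (31, 38.4667)]
8. shoelace: 454.2037

Area of P1's cell: 454.2037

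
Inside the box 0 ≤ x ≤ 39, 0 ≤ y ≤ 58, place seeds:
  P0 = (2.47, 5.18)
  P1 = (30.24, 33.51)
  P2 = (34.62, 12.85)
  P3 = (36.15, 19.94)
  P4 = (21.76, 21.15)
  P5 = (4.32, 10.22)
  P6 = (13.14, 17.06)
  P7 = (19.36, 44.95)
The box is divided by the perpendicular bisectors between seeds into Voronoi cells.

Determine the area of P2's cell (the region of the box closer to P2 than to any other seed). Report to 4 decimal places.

Area of P2's cell: 258.9271

1. box [0,39]×[0,58]: [(0, 0) (39, 0) (39, 58) (0, 58)]
2. ⊥bis P2·P0 via (18.545,9.015): [(20.6957, 0) (39, 0) (39, 58) (6.8587, 58)]  |A|=1462.9227
3. ⊥bis P2·P1 via (32.43,23.18): [(15.9968, 19.6961) (20.6957, 0) (39, 0) (39, 24.5729)]  |A|=462.8887
4. ⊥bis P2·P3 via (35.385,16.395): [(18.0604, 20.1336) (15.9968, 19.6961) (20.6957, 0) (39, 0) (39, 15.6149)]  |A|=369.1006
5. ⊥bis P2·P4 via (28.19,17): [(28.7269, 17.8318) (19.7571, 3.9341) (20.6957, 0) (39, 0) (39, 15.6149)]  |A|=267.5724
6. ⊥bis P2·P5 via (19.47,11.535): [(28.7269, 17.8318) (20.0856, 4.443) (20.3428, 1.4791) (20.6957, 0) (39, 0) (39, 15.6149)]  |A|=267.0202
7. ⊥bis P2·P6 via (23.88,14.955): [(28.7269, 17.8318) (22.576, 8.3016) (20.9489, 0) (39, 0) (39, 15.6149)]  |A|=258.9271
8. ⊥bis P2·P7 via (26.99,28.9): [(28.7269, 17.8318) (22.576, 8.3016) (20.9489, 0) (39, 0) (39, 15.6149)]  |A|=258.9271
9. canonical 5-gon: [(28.7269, 17.8318) (22.576, 8.3016) (20.9489, 0) (39, 0) (39, 15.6149)]
10. shoelace: 258.9271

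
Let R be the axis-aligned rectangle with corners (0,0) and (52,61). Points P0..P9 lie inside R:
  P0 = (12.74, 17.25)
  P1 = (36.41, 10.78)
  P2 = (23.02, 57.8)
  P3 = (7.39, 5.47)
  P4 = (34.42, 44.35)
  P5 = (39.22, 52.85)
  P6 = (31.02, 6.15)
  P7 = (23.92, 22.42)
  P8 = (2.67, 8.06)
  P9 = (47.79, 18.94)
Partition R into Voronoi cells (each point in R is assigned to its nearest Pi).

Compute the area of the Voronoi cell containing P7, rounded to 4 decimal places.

Area of P7's cell: 416.3168

1. box [0,52]×[0,61]: [(0, 0) (52, 0) (52, 61) (0, 61)]
2. ⊥bis P7·P0 via (18.33,19.835): [(0, 59.4732) (27.5024, 0) (52, 0) (52, 61) (0, 61)]  |A|=2354.1737
3. ⊥bis P7·P1 via (30.165,16.6): [(0, 59.4732) (23.2548, 9.1852) (52, 40.0295) (52, 61) (0, 61)]  |A|=1666.3383
4. ⊥bis P7·P2 via (23.47,40.11): [(9.1229, 39.745) (23.2548, 9.1852) (52, 40.0295) (52, 40.8357)]  |A|=674.4529
5. ⊥bis P7·P3 via (15.655,13.945): [(9.1229, 39.745) (23.2548, 9.1852) (52, 40.0295) (52, 40.8357)]  |A|=674.4529
6. ⊥bis P7·P4 via (29.17,33.385): [(15.5454, 39.9084) (9.1229, 39.745) (23.2548, 9.1852) (40.6743, 27.8768)]  |A|=438.9312
7. ⊥bis P7·P5 via (31.57,37.635): [(15.5454, 39.9084) (9.1229, 39.745) (23.2548, 9.1852) (40.6743, 27.8768)]  |A|=438.9312
8. ⊥bis P7·P6 via (27.47,14.285): [(15.5454, 39.9084) (9.1229, 39.745) (22.0003, 11.8981) (28.376, 14.6804) (40.6743, 27.8768)]  |A|=428.5376
9. ⊥bis P7·P8 via (13.295,15.24): [(15.5454, 39.9084) (9.1229, 39.745) (22.0003, 11.8981) (28.376, 14.6804) (40.6743, 27.8768)]  |A|=428.5376
10. ⊥bis P7·P9 via (35.855,20.68): [(37.1502, 29.5641) (15.5454, 39.9084) (9.1229, 39.745) (22.0003, 11.8981) (28.376, 14.6804) (36.2051, 23.0811)]  |A|=416.3168
11. canonical 6-gon: [(37.1502, 29.5641) (15.5454, 39.9084) (9.1229, 39.745) (22.0003, 11.8981) (28.376, 14.6804) (36.2051, 23.0811)]
12. shoelace: 416.3168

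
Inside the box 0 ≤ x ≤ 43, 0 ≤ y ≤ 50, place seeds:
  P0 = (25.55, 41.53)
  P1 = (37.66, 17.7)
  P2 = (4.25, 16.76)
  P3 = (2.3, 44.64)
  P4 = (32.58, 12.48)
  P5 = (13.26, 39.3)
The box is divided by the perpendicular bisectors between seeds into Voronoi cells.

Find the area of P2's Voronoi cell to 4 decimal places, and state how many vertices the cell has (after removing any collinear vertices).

1. box [0,43]×[0,50]: [(0, 0) (43, 0) (43, 50) (0, 50)]
2. ⊥bis P2·P0 via (14.9,29.145): [(0, 41.9577) (0, 0) (43, 0) (43, 4.9815)]  |A|=1009.1922
3. ⊥bis P2·P1 via (20.955,17.23): [(20.7616, 24.1046) (0, 41.9577) (0, 0) (21.4398, 0)]  |A|=693.952
4. ⊥bis P2·P3 via (3.275,30.7): [(20.7616, 24.1046) (12.3533, 31.335) (0, 30.4709) (0, 0) (21.4398, 0)]  |A|=623.0026
5. ⊥bis P2·P4 via (18.415,14.62): [(19.9529, 24.7999) (12.3533, 31.335) (0, 30.4709) (0, 0) (16.2063, 0)]  |A|=548.5972
6. ⊥bis P2·P5 via (8.755,28.03): [(19.7754, 23.6248) (2.2542, 30.6286) (0, 30.4709) (0, 0) (16.2063, 0)]  |A|=501.9974
7. canonical 5-gon: [(19.7754, 23.6248) (2.2542, 30.6286) (0, 30.4709) (0, 0) (16.2063, 0)]
8. shoelace: 501.9974

Area of P2's cell: 501.9974 (5 vertices)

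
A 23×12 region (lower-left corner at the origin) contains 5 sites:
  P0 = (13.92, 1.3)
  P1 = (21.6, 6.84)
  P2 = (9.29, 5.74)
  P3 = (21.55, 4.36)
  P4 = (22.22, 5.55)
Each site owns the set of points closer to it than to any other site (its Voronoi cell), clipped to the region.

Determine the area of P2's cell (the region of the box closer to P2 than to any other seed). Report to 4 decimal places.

1. box [0,23]×[0,12]: [(0, 0) (23, 0) (23, 12) (0, 12)]
2. ⊥bis P2·P0 via (11.605,3.52): [(0, 0) (8.2294, 0) (19.737, 12) (0, 12)]  |A|=167.7987
3. ⊥bis P2·P1 via (15.445,6.29): [(0, 0) (8.2294, 0) (15.3441, 7.4191) (14.9348, 12) (0, 12)]  |A|=156.7995
4. ⊥bis P2·P3 via (15.42,5.05): [(0, 0) (8.2294, 0) (15.3441, 7.4191) (14.9348, 12) (0, 12)]  |A|=156.7995
5. ⊥bis P2·P4 via (15.755,5.645): [(0, 0) (8.2294, 0) (15.3441, 7.4191) (14.9348, 12) (0, 12)]  |A|=156.7995
6. canonical 5-gon: [(0, 0) (8.2294, 0) (15.3441, 7.4191) (14.9348, 12) (0, 12)]
7. shoelace: 156.7995

Area of P2's cell: 156.7995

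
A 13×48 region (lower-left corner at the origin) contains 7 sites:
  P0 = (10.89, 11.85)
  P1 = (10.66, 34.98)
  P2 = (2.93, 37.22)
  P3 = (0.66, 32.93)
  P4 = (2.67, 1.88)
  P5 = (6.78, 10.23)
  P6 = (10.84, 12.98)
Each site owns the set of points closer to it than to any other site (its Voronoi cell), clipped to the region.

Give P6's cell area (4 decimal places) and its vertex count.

Area of P6's cell: 89.9381 (5 vertices)

1. box [0,13]×[0,48]: [(0, 0) (13, 0) (13, 48) (0, 48)]
2. ⊥bis P6·P0 via (10.865,12.415): [(0, 11.9342) (13, 12.5095) (13, 48) (0, 48)]  |A|=465.1158
3. ⊥bis P6·P1 via (10.75,23.98): [(0, 23.892) (0, 11.9342) (13, 12.5095) (13, 23.9984)]  |A|=152.4038
4. ⊥bis P6·P2 via (6.885,25.1): [(3.2651, 23.9188) (0, 22.8533) (0, 11.9342) (13, 12.5095) (13, 23.9984)]  |A|=150.708
5. ⊥bis P6·P3 via (5.75,22.955): [(7.71, 23.9551) (0, 20.0209) (0, 11.9342) (13, 12.5095) (13, 23.9984)]  |A|=137.4806
6. ⊥bis P6·P4 via (6.755,7.43): [(7.71, 23.9551) (0, 20.0209) (0, 12.4019) (0.5994, 11.9608) (13, 12.5095) (13, 23.9984)]  |A|=137.3405
7. ⊥bis P6·P5 via (8.81,11.605): [(7.71, 23.9551) (2.3109, 21.2001) (8.3371, 12.3031) (13, 12.5095) (13, 23.9984)]  |A|=89.9381
8. canonical 5-gon: [(7.71, 23.9551) (2.3109, 21.2001) (8.3371, 12.3031) (13, 12.5095) (13, 23.9984)]
9. shoelace: 89.9381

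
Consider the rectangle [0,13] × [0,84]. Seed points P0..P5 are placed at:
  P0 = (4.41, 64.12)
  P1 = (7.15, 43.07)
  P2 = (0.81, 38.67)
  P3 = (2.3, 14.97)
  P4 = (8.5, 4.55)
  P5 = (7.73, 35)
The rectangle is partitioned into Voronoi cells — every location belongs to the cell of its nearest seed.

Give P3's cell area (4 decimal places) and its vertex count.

1. box [0,13]×[0,84]: [(0, 0) (13, 0) (13, 84) (0, 84)]
2. ⊥bis P3·P0 via (3.355,39.545): [(0, 39.689) (0, 0) (13, 0) (13, 39.1309)]  |A|=512.3298
3. ⊥bis P3·P1 via (4.725,29.02): [(0, 29.8355) (0, 0) (13, 0) (13, 27.5918)]  |A|=373.2773
4. ⊥bis P3·P2 via (1.555,26.82): [(0, 26.7222) (0, 0) (13, 0) (13, 27.5395)]  |A|=352.7015
5. ⊥bis P3·P4 via (5.4,9.76): [(0, 26.7222) (0, 6.5469) (13, 14.2821) (13, 27.5395)]  |A|=217.3129
6. ⊥bis P3·P5 via (5.015,24.985): [(0, 26.3445) (0, 6.5469) (13, 14.2821) (13, 22.8203)]  |A|=184.1829
7. canonical 4-gon: [(0, 26.3445) (0, 6.5469) (13, 14.2821) (13, 22.8203)]
8. shoelace: 184.1829

Area of P3's cell: 184.1829 (4 vertices)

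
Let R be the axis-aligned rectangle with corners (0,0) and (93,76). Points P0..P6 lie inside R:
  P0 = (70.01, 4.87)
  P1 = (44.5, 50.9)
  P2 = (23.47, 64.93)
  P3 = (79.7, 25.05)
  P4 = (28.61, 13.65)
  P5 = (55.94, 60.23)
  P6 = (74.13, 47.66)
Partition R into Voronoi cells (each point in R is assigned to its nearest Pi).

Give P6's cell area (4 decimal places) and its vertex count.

Area of P6's cell: 1039.7240 (5 vertices)

1. box [0,93]×[0,76]: [(0, 0) (93, 0) (93, 76) (0, 76)]
2. ⊥bis P6·P0 via (72.07,26.265): [(0, 33.2042) (93, 24.2498) (93, 76) (0, 76)]  |A|=4396.3903
3. ⊥bis P6·P1 via (59.315,49.28): [(56.9575, 27.7201) (93, 24.2498) (93, 76) (62.2368, 76)]  |A|=1675.2272
4. ⊥bis P6·P2 via (48.8,56.295): [(56.9575, 27.7201) (93, 24.2498) (93, 76) (62.2368, 76)]  |A|=1675.2272
5. ⊥bis P6·P3 via (76.915,36.355): [(57.3753, 31.5414) (93, 40.3176) (93, 76) (62.2368, 76)]  |A|=1319.433
6. ⊥bis P6·P4 via (51.37,30.655): [(57.3753, 31.5414) (93, 40.3176) (93, 76) (62.2368, 76)]  |A|=1319.433
7. ⊥bis P6·P5 via (65.035,53.945): [(58.8457, 44.9885) (57.3753, 31.5414) (93, 40.3176) (93, 76) (80.2759, 76)]  |A|=1039.724
8. canonical 5-gon: [(58.8457, 44.9885) (57.3753, 31.5414) (93, 40.3176) (93, 76) (80.2759, 76)]
9. shoelace: 1039.724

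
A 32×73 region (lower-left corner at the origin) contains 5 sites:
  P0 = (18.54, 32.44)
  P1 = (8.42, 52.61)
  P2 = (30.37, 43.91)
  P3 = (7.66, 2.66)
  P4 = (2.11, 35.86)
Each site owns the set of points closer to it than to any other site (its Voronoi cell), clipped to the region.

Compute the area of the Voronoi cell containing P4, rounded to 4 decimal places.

1. box [0,32]×[0,73]: [(0, 0) (32, 0) (32, 73) (0, 73)]
2. ⊥bis P4·P0 via (10.325,34.15): [(0, 0) (3.2165, 0) (18.4119, 73) (0, 73)]  |A|=789.4341
3. ⊥bis P4·P1 via (5.265,44.235): [(0, 46.2184) (0, 0) (3.2165, 0) (11.9037, 41.7341)]  |A|=342.2029
4. ⊥bis P4·P2 via (16.24,39.885): [(0, 46.2184) (0, 0) (3.2165, 0) (11.9037, 41.7341)]  |A|=342.2029
5. ⊥bis P4·P3 via (4.885,19.26): [(0, 46.2184) (0, 18.4434) (7.3099, 19.6654) (11.9037, 41.7341)]  |A|=243.1663
6. canonical 4-gon: [(0, 46.2184) (0, 18.4434) (7.3099, 19.6654) (11.9037, 41.7341)]
7. shoelace: 243.1663

Area of P4's cell: 243.1663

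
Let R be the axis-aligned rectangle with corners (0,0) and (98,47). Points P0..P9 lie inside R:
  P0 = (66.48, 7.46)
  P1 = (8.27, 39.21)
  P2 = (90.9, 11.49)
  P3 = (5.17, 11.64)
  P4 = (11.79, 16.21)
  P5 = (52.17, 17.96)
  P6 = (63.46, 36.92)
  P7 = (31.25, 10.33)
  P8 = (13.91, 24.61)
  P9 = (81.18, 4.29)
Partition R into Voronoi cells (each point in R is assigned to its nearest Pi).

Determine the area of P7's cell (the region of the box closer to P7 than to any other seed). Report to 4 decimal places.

1. box [0,98]×[0,47]: [(0, 0) (98, 0) (98, 47) (0, 47)]
2. ⊥bis P7·P0 via (48.865,8.895): [(0, 0) (48.1404, 0) (51.9692, 47) (0, 47)]  |A|=2352.5752
3. ⊥bis P7·P1 via (19.76,24.77): [(0, 9.0468) (0, 0) (48.1404, 0) (51.9692, 47) (47.6974, 47)]  |A|=1447.4409
4. ⊥bis P7·P2 via (61.075,10.91): [(0, 9.0468) (0, 0) (48.1404, 0) (51.9692, 47) (47.6974, 47)]  |A|=1447.4409
5. ⊥bis P7·P3 via (18.21,10.985): [(18.8667, 24.0592) (17.6582, 0) (48.1404, 0) (51.9692, 47) (47.6974, 47)]  |A|=1149.6774
6. ⊥bis P7·P4 via (21.52,13.27): [(26.6518, 30.2539) (17.6877, 0.5869) (17.6582, 0) (48.1404, 0) (51.9692, 47) (47.6974, 47)]  |A|=1061.9622
7. ⊥bis P7·P5 via (41.71,14.145): [(33.7692, 35.9172) (26.6518, 30.2539) (17.6877, 0.5869) (17.6582, 0) (46.869, 0)]  |A|=608.9751
8. ⊥bis P7·P6 via (47.355,23.625): [(33.7692, 35.9172) (26.6518, 30.2539) (17.6877, 0.5869) (17.6582, 0) (46.869, 0)]  |A|=608.9751
9. ⊥bis P7·P8 via (22.58,17.47): [(34.9978, 32.5487) (22.9102, 17.871) (17.6877, 0.5869) (17.6582, 0) (46.869, 0)]  |A|=546.1286
10. ⊥bis P7·P9 via (56.215,7.31): [(34.9978, 32.5487) (22.9102, 17.871) (17.6877, 0.5869) (17.6582, 0) (46.869, 0)]  |A|=546.1286
11. canonical 5-gon: [(34.9978, 32.5487) (22.9102, 17.871) (17.6877, 0.5869) (17.6582, 0) (46.869, 0)]
12. shoelace: 546.1286

Area of P7's cell: 546.1286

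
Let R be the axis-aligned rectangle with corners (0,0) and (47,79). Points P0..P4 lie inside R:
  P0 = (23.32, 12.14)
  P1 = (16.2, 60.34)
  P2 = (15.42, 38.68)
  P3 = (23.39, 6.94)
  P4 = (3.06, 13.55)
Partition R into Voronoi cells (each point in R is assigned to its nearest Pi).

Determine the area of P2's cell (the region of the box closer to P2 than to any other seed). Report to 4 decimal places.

1. box [0,47]×[0,79]: [(0, 0) (47, 0) (47, 79) (0, 79)]
2. ⊥bis P2·P0 via (19.37,25.41): [(0, 19.6443) (47, 33.6345) (47, 79) (0, 79)]  |A|=2460.9505
3. ⊥bis P2·P1 via (15.81,49.51): [(0, 50.0793) (0, 19.6443) (47, 33.6345) (47, 48.3868)]  |A|=1061.905
4. ⊥bis P2·P3 via (19.405,22.81): [(0, 50.0793) (0, 19.6443) (47, 33.6345) (47, 48.3868)]  |A|=1061.905
5. ⊥bis P2·P4 via (9.24,26.115): [(0, 50.0793) (0, 30.6596) (13.9522, 23.7973) (47, 33.6345) (47, 48.3868)]  |A|=985.0605
6. canonical 5-gon: [(0, 50.0793) (0, 30.6596) (13.9522, 23.7973) (47, 33.6345) (47, 48.3868)]
7. shoelace: 985.0605

Area of P2's cell: 985.0605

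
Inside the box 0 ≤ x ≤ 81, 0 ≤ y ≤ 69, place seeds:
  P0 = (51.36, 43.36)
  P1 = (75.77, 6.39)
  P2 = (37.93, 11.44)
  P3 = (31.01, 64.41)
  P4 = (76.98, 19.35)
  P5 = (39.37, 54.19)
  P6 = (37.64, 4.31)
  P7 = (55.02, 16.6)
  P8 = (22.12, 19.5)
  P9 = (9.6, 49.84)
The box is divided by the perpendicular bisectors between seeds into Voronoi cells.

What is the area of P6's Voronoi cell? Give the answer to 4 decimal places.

1. box [0,81]×[0,69]: [(0, 0) (81, 0) (81, 69) (0, 69)]
2. ⊥bis P6·P0 via (44.5,23.835): [(0, 39.4698) (0, 0) (81, 0) (81, 11.0109)]  |A|=2044.4706
3. ⊥bis P6·P1 via (56.705,5.35): [(55.9154, 19.8243) (0, 39.4698) (0, 0) (56.9968, 0)]  |A|=1668.446
4. ⊥bis P6·P2 via (37.785,7.875): [(56.609, 7.1094) (0, 9.4118) (0, 0) (56.9968, 0)]  |A|=469.0032
5. ⊥bis P6·P3 via (34.325,34.36): [(56.609, 7.1094) (0, 9.4118) (0, 0) (56.9968, 0)]  |A|=469.0032
6. ⊥bis P6·P4 via (57.31,11.83): [(56.609, 7.1094) (0, 9.4118) (0, 0) (56.9968, 0)]  |A|=469.0032
7. ⊥bis P6·P5 via (38.505,29.25): [(56.609, 7.1094) (0, 9.4118) (0, 0) (56.9968, 0)]  |A|=469.0032
8. ⊥bis P6·P7 via (46.33,10.455): [(48.4615, 7.4408) (0, 9.4118) (0, 0) (53.7231, 0)]  |A|=427.9259
9. ⊥bis P6·P8 via (29.88,11.905): [(48.4615, 7.4408) (26.3893, 8.3385) (18.2281, 0) (53.7231, 0)]  |A|=227.7422
10. ⊥bis P6·P9 via (23.62,27.075): [(48.4615, 7.4408) (26.3893, 8.3385) (18.2281, 0) (53.7231, 0)]  |A|=227.7422
11. canonical 4-gon: [(48.4615, 7.4408) (26.3893, 8.3385) (18.2281, 0) (53.7231, 0)]
12. shoelace: 227.7422

Area of P6's cell: 227.7422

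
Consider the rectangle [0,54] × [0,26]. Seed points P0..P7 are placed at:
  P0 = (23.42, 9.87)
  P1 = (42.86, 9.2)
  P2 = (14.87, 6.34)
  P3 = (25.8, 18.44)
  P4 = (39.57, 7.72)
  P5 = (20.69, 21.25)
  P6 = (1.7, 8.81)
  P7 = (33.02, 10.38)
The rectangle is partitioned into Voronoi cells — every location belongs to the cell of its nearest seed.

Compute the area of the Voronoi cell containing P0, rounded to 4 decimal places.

1. box [0,54]×[0,26]: [(0, 0) (54, 0) (54, 26) (0, 26)]
2. ⊥bis P0·P1 via (33.14,9.535): [(0, 0) (32.8114, 0) (33.7075, 26) (0, 26)]  |A|=864.745
3. ⊥bis P0·P2 via (19.145,8.105): [(22.4913, 0) (32.8114, 0) (33.7075, 26) (11.7568, 26)]  |A|=419.5203
4. ⊥bis P0·P3 via (24.61,14.155): [(15.6159, 16.6528) (22.4913, 0) (32.8114, 0) (33.2168, 11.7648)]  |A|=190.4555
5. ⊥bis P0·P4 via (31.495,8.795): [(31.9376, 12.12) (15.6159, 16.6528) (22.4913, 0) (30.3241, 0)]  |A|=167.7862
6. ⊥bis P0·P5 via (22.055,15.56): [(31.9376, 12.12) (20.7114, 15.2377) (16.6067, 14.253) (22.4913, 0) (30.3241, 0)]  |A|=162.3731
7. ⊥bis P0·P6 via (12.56,9.34): [(31.9376, 12.12) (20.7114, 15.2377) (16.6067, 14.253) (22.4913, 0) (30.3241, 0)]  |A|=162.3731
8. ⊥bis P0·P7 via (28.22,10.125): [(28.0568, 13.1978) (20.7114, 15.2377) (16.6067, 14.253) (22.4913, 0) (28.7579, 0)]  |A|=127.6498
9. canonical 5-gon: [(28.0568, 13.1978) (20.7114, 15.2377) (16.6067, 14.253) (22.4913, 0) (28.7579, 0)]
10. shoelace: 127.6498

Area of P0's cell: 127.6498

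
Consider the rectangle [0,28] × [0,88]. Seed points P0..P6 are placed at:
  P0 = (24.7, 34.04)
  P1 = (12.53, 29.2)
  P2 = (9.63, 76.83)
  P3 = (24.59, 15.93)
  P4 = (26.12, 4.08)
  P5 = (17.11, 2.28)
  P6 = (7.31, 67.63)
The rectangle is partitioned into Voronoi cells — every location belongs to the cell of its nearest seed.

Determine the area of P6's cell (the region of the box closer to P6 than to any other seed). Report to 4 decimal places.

Area of P6's cell: 562.3453

1. box [0,28]×[0,88]: [(0, 0) (28, 0) (28, 88) (0, 88)]
2. ⊥bis P6·P0 via (16.005,50.835): [(0, 42.549) (28, 57.045) (28, 88) (0, 88)]  |A|=1069.6844
3. ⊥bis P6·P1 via (9.92,48.415): [(0, 47.0676) (11.8323, 48.6748) (28, 57.045) (28, 88) (0, 88)]  |A|=1042.9519
4. ⊥bis P6·P2 via (8.47,72.23): [(0, 74.3659) (0, 47.0676) (11.8323, 48.6748) (28, 57.045) (28, 67.305)]  |A|=562.3453
5. ⊥bis P6·P3 via (15.95,41.78): [(0, 74.3659) (0, 47.0676) (11.8323, 48.6748) (28, 57.045) (28, 67.305)]  |A|=562.3453
6. ⊥bis P6·P4 via (16.715,35.855): [(0, 74.3659) (0, 47.0676) (11.8323, 48.6748) (28, 57.045) (28, 67.305)]  |A|=562.3453
7. ⊥bis P6·P5 via (12.21,34.955): [(0, 74.3659) (0, 47.0676) (11.8323, 48.6748) (28, 57.045) (28, 67.305)]  |A|=562.3453
8. canonical 5-gon: [(0, 74.3659) (0, 47.0676) (11.8323, 48.6748) (28, 57.045) (28, 67.305)]
9. shoelace: 562.3453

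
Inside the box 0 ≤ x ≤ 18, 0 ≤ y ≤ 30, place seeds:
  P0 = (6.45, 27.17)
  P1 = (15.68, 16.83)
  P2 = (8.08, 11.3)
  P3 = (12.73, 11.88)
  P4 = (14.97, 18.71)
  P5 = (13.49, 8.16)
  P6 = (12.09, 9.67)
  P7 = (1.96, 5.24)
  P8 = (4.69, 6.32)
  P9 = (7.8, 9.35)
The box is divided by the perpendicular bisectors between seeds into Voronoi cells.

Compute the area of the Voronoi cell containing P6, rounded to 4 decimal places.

1. box [0,18]×[0,30]: [(0, 0) (18, 0) (18, 30) (0, 30)]
2. ⊥bis P6·P0 via (9.27,18.42): [(0, 15.4324) (0, 0) (18, 0) (18, 21.2336)]  |A|=329.9937
3. ⊥bis P6·P1 via (13.885,13.25): [(5.8026, 17.3025) (0, 15.4324) (0, 0) (18, 0) (18, 11.1868)]  |A|=268.7212
4. ⊥bis P6·P2 via (10.085,10.485): [(11.662, 14.3646) (5.823, 0) (18, 0) (18, 11.1868)]  |A|=122.9096
5. ⊥bis P6·P3 via (12.41,10.775): [(10.4353, 11.3469) (5.823, 0) (18, 0) (18, 9.1562)]  |A|=103.7169
6. ⊥bis P6·P4 via (13.53,14.19): [(10.4353, 11.3469) (5.823, 0) (18, 0) (18, 9.1562)]  |A|=103.7169
7. ⊥bis P6·P5 via (12.79,8.915): [(14.2282, 10.2485) (10.4353, 11.3469) (7.4248, 3.9407)]  |A|=15.6988
8. ⊥bis P6·P7 via (7.025,7.455): [(8.2338, 4.6908) (14.2282, 10.2485) (10.4353, 11.3469) (7.9726, 5.2882)]  |A|=15.3591
9. ⊥bis P6·P8 via (8.39,7.995): [(9.3974, 5.7696) (14.2282, 10.2485) (10.4353, 11.3469) (8.7498, 7.2002)]  |A|=13.6955
10. ⊥bis P6·P9 via (9.945,9.51): [(10.1705, 6.4864) (14.2282, 10.2485) (10.4353, 11.3469) (9.9053, 10.0428)]  |A|=10.4786
11. canonical 4-gon: [(10.1705, 6.4864) (14.2282, 10.2485) (10.4353, 11.3469) (9.9053, 10.0428)]
12. shoelace: 10.4786

Area of P6's cell: 10.4786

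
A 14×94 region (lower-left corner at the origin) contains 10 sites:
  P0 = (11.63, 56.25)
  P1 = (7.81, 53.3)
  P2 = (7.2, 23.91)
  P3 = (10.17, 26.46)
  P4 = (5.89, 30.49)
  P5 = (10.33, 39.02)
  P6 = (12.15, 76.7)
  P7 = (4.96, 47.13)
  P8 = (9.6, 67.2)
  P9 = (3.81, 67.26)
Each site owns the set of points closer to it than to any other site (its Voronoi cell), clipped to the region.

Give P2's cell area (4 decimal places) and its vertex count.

Area of P2's cell: 347.6463 (5 vertices)

1. box [0,14]×[0,94]: [(0, 0) (14, 0) (14, 94) (0, 94)]
2. ⊥bis P2·P0 via (9.415,40.08): [(0, 41.3697) (0, 0) (14, 0) (14, 39.4519)]  |A|=565.7514
3. ⊥bis P2·P1 via (7.505,38.605): [(0, 38.7608) (0, 0) (14, 0) (14, 38.4702)]  |A|=540.6167
4. ⊥bis P2·P3 via (8.685,25.185): [(0, 35.3005) (0, 0) (14, 0) (14, 18.9946)]  |A|=380.0654
5. ⊥bis P2·P4 via (6.545,27.2): [(6.8951, 27.2697) (0, 25.897) (0, 0) (14, 0) (14, 18.9946)]  |A|=347.6463
6. ⊥bis P2·P5 via (8.765,31.465): [(6.8951, 27.2697) (0, 25.897) (0, 0) (14, 0) (14, 18.9946)]  |A|=347.6463
7. ⊥bis P2·P6 via (9.675,50.305): [(6.8951, 27.2697) (0, 25.897) (0, 0) (14, 0) (14, 18.9946)]  |A|=347.6463
8. ⊥bis P2·P7 via (6.08,35.52): [(6.8951, 27.2697) (0, 25.897) (0, 0) (14, 0) (14, 18.9946)]  |A|=347.6463
9. ⊥bis P2·P8 via (8.4,45.555): [(6.8951, 27.2697) (0, 25.897) (0, 0) (14, 0) (14, 18.9946)]  |A|=347.6463
10. ⊥bis P2·P9 via (5.505,45.585): [(6.8951, 27.2697) (0, 25.897) (0, 0) (14, 0) (14, 18.9946)]  |A|=347.6463
11. canonical 5-gon: [(6.8951, 27.2697) (0, 25.897) (0, 0) (14, 0) (14, 18.9946)]
12. shoelace: 347.6463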